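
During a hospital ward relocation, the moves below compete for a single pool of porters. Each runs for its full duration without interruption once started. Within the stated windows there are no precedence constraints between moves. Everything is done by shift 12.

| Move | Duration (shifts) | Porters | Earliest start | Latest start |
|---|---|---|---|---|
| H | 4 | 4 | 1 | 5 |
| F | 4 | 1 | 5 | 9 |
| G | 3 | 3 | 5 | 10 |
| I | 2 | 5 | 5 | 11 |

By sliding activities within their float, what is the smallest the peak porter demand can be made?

Early-start (H@1, F@5, G@5, I@5) gives peak 9: s1:4  s2:4  s3:4  s4:4  s5:9  s6:9  s7:4  s8:1  s9:0  s10:0  s11:0  s12:0.
Shift I→9.
Schedule H@1, F@5, G@5, I@9: s1:4  s2:4  s3:4  s4:4  s5:4  s6:4  s7:4  s8:1  s9:5  s10:5  s11:0  s12:0 — peak 5.

5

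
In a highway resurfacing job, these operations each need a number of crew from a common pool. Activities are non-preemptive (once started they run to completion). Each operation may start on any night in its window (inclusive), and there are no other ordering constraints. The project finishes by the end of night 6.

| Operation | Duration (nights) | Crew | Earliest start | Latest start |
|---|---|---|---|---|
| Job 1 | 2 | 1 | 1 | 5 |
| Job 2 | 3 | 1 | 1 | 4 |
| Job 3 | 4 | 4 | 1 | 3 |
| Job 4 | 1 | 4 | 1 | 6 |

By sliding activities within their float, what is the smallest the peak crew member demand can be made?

5

Early-start (Job 1@1, Job 2@1, Job 3@1, Job 4@1) gives peak 10: n1:10  n2:6  n3:5  n4:4  n5:0  n6:0.
Shift Job 2→2, Job 3→3.
Schedule Job 1@1, Job 2@2, Job 3@3, Job 4@1: n1:5  n2:2  n3:5  n4:5  n5:4  n6:4 — peak 5.
Total crew member-nights = 25 over 6 nights ⇒ peak ≥ ⌈25/6⌉ = 5, so 5 is optimal.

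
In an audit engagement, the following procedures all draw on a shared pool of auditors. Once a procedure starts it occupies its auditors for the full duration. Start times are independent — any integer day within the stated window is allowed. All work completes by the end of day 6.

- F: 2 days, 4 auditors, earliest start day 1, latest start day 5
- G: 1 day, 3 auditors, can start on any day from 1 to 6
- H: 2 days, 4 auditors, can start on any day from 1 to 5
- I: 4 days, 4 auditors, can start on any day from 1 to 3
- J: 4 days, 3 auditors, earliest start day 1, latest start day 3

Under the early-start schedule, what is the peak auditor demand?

Early-start schedule: F@1, G@1, H@1, I@1, J@1.
Load per day: day 1: 18, day 2: 15, day 3: 7, day 4: 7, day 5: 0, day 6: 0.
Peak is 18.

18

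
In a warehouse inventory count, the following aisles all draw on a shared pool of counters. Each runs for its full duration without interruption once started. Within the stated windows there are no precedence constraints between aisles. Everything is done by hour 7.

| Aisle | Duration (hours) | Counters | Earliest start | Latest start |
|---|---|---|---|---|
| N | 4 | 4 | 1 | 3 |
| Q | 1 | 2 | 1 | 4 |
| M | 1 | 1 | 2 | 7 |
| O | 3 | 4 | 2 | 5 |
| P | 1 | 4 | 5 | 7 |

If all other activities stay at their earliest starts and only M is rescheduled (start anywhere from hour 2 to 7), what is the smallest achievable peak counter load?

8

M@2: h1:6  h2:9  h3:8  h4:8  h5:4  h6:0  h7:0 → peak 9
M@3: h1:6  h2:8  h3:9  h4:8  h5:4  h6:0  h7:0 → peak 9
M@4: h1:6  h2:8  h3:8  h4:9  h5:4  h6:0  h7:0 → peak 9
M@5: h1:6  h2:8  h3:8  h4:8  h5:5  h6:0  h7:0 → peak 8
M@6: h1:6  h2:8  h3:8  h4:8  h5:4  h6:1  h7:0 → peak 8
M@7: h1:6  h2:8  h3:8  h4:8  h5:4  h6:0  h7:1 → peak 8
Best is M@5, peak 8.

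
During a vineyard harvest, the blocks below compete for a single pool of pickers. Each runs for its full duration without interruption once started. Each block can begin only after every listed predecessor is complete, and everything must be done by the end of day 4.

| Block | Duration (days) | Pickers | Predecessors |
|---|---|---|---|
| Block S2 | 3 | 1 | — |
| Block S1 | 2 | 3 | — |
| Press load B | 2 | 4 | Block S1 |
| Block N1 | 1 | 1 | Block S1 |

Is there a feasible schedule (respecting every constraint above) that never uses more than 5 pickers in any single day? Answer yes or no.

Schedule Block S2@1, Block S1@1, Press load B@3, Block N1@4: d1:4  d2:4  d3:5  d4:5 — peak 5 ≤ 5.

yes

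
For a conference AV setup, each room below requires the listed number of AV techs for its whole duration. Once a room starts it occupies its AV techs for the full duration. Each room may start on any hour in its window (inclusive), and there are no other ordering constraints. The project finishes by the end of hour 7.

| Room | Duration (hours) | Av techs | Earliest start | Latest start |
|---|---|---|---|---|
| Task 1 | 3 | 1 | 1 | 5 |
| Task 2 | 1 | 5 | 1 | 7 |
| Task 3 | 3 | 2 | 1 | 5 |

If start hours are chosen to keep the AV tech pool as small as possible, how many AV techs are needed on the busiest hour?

5

Early-start (Task 1@1, Task 2@1, Task 3@1) gives peak 8: h1:8  h2:3  h3:3  h4:0  h5:0  h6:0  h7:0.
Shift Task 2→4.
Schedule Task 1@1, Task 2@4, Task 3@1: h1:3  h2:3  h3:3  h4:5  h5:0  h6:0  h7:0 — peak 5.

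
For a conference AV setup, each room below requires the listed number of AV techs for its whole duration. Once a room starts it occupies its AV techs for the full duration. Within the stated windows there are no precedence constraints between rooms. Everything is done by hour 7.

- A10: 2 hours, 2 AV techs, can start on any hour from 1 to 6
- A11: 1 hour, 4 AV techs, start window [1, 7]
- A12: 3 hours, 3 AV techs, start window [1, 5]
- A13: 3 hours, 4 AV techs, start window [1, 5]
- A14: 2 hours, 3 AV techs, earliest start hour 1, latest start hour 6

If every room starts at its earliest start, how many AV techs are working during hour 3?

7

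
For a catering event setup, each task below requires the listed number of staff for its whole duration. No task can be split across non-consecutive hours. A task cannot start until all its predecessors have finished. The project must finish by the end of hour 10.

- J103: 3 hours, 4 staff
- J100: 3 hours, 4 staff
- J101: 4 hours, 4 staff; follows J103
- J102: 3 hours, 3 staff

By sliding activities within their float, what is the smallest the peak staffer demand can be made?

7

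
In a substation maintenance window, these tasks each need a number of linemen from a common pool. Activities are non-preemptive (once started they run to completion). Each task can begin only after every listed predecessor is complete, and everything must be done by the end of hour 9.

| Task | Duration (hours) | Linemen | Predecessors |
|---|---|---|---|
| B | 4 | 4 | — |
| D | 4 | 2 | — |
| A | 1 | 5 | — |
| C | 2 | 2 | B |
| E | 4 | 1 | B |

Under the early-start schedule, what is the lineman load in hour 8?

At early start, hour 8 has: E.
Demand: 1 = 1.

1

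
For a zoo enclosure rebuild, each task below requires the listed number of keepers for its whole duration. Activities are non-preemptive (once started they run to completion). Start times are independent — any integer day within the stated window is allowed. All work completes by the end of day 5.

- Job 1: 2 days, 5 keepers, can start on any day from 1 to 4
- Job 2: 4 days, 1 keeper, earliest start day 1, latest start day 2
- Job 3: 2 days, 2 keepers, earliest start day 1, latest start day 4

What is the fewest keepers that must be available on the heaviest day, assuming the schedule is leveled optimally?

6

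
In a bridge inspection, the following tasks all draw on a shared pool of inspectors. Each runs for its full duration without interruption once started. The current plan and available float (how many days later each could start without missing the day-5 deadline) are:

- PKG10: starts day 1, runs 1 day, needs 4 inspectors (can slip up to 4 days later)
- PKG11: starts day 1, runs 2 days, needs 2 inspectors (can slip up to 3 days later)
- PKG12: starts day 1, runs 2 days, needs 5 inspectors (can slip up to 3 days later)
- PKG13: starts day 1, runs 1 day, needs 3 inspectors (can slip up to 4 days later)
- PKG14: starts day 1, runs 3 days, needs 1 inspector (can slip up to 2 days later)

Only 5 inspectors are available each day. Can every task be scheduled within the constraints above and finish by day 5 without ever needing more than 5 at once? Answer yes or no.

no

The minimum achievable peak is 6; 5 < 6, so no feasible schedule stays within the cap.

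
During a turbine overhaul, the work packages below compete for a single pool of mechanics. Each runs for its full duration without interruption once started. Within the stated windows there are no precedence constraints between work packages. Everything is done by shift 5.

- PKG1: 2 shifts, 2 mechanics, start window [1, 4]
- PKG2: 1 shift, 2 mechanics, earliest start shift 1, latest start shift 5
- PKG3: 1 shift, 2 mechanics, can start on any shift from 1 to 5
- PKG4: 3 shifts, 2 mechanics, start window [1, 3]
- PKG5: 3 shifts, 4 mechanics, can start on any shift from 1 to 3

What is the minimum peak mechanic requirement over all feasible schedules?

6

Early-start (PKG1@1, PKG2@1, PKG3@1, PKG4@1, PKG5@1) gives peak 12: s1:12  s2:8  s3:6  s4:0  s5:0.
Shift PKG4→2, PKG5→3.
Schedule PKG1@1, PKG2@1, PKG3@1, PKG4@2, PKG5@3: s1:6  s2:4  s3:6  s4:6  s5:4 — peak 6.
Total mechanic-shifts = 26 over 5 shifts ⇒ peak ≥ ⌈26/5⌉ = 6, so 6 is optimal.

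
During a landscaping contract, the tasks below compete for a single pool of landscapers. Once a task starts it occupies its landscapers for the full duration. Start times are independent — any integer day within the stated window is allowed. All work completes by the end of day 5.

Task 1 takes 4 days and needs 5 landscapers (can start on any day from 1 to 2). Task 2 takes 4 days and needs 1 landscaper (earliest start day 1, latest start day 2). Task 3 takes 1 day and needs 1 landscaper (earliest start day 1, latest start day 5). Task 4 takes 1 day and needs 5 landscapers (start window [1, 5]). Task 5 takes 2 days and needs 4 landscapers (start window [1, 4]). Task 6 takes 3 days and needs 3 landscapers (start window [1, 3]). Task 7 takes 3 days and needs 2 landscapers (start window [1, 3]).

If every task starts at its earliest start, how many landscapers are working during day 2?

15

At early start, day 2 has: Task 1, Task 2, Task 5, Task 6, Task 7.
Demand: 5 + 1 + 4 + 3 + 2 = 15.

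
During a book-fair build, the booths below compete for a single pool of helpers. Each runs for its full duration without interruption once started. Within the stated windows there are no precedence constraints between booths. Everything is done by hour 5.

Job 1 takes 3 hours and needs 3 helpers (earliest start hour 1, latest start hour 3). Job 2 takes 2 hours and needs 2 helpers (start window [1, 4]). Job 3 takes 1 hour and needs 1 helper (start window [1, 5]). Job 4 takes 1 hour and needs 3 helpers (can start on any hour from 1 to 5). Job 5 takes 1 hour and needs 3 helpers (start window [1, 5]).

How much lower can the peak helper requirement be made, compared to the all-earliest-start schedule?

7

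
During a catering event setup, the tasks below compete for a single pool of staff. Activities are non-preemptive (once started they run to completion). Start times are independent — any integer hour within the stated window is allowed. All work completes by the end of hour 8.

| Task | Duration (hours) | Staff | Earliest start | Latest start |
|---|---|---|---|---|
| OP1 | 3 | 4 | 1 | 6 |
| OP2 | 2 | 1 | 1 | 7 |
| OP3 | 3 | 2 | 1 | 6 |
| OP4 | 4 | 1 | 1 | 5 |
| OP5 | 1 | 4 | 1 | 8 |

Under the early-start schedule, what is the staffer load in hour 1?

12

At early start, hour 1 has: OP1, OP2, OP3, OP4, OP5.
Demand: 4 + 1 + 2 + 1 + 4 = 12.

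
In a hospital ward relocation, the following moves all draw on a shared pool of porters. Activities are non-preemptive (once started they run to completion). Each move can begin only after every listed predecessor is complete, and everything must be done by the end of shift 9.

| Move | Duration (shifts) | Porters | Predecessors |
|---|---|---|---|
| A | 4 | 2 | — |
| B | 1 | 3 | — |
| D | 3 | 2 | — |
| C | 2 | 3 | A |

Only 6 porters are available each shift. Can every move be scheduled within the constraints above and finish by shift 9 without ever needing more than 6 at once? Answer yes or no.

Schedule A@1, B@5, D@1, C@6: s1:4  s2:4  s3:4  s4:2  s5:3  s6:3  s7:3  s8:0  s9:0 — peak 4 ≤ 6.

yes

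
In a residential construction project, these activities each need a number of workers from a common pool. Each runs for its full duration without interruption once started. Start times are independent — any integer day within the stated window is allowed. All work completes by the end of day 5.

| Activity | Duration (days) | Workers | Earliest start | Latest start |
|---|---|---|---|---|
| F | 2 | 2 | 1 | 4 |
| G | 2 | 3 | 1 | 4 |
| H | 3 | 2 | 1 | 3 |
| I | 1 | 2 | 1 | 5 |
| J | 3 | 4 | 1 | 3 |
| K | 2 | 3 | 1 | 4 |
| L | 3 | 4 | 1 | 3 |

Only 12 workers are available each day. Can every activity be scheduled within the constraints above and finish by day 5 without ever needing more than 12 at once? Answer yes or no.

Schedule F@1, G@1, H@1, I@4, J@3, K@1, L@3: d1:10  d2:10  d3:10  d4:10  d5:8 — peak 10 ≤ 12.

yes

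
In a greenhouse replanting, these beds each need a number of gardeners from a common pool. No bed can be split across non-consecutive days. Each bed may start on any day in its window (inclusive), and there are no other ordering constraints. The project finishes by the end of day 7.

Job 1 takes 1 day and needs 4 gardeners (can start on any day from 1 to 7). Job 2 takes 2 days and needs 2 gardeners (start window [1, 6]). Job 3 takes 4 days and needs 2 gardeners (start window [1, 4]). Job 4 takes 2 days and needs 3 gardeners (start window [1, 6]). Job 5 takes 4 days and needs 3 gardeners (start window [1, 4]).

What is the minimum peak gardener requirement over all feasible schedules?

5

Early-start (Job 1@1, Job 2@1, Job 3@1, Job 4@1, Job 5@1) gives peak 14: d1:14  d2:10  d3:5  d4:5  d5:0  d6:0  d7:0.
Shift Job 2→2, Job 3→4, Job 4→2, Job 5→4.
Schedule Job 1@1, Job 2@2, Job 3@4, Job 4@2, Job 5@4: d1:4  d2:5  d3:5  d4:5  d5:5  d6:5  d7:5 — peak 5.
Total gardener-days = 34 over 7 days ⇒ peak ≥ ⌈34/7⌉ = 5, so 5 is optimal.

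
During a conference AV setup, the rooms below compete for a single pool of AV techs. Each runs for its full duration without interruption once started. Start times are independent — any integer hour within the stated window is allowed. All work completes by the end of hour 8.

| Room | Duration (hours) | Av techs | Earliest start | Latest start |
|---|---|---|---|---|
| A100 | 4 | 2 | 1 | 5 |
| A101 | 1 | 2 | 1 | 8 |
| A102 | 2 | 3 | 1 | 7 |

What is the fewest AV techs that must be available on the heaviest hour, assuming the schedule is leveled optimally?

3

Early-start (A100@1, A101@1, A102@1) gives peak 7: h1:7  h2:5  h3:2  h4:2  h5:0  h6:0  h7:0  h8:0.
Shift A101→5, A102→6.
Schedule A100@1, A101@5, A102@6: h1:2  h2:2  h3:2  h4:2  h5:2  h6:3  h7:3  h8:0 — peak 3.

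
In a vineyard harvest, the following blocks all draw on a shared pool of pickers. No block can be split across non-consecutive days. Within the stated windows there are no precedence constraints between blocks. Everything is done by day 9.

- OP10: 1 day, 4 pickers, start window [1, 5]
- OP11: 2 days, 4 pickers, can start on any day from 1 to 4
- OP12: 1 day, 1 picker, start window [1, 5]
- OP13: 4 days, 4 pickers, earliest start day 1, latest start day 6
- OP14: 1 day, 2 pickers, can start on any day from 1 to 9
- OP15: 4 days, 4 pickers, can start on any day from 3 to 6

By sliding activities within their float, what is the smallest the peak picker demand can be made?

Early-start (OP10@1, OP11@1, OP12@1, OP13@1, OP14@1, OP15@3) gives peak 15: d1:15  d2:8  d3:8  d4:8  d5:4  d6:4  d7:0  d8:0  d9:0.
Shift OP12→2, OP13→3, OP14→2.
Schedule OP10@1, OP11@1, OP12@2, OP13@3, OP14@2, OP15@3: d1:8  d2:7  d3:8  d4:8  d5:8  d6:8  d7:0  d8:0  d9:0 — peak 8.

8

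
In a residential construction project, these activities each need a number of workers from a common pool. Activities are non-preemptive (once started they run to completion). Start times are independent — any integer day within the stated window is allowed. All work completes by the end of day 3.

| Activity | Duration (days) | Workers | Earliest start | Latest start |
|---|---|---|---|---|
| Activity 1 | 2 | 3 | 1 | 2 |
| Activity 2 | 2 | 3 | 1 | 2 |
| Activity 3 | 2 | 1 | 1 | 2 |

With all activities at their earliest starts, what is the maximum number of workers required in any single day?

7

Early-start schedule: Activity 1@1, Activity 2@1, Activity 3@1.
Load per day: day 1: 7, day 2: 7, day 3: 0.
Peak is 7.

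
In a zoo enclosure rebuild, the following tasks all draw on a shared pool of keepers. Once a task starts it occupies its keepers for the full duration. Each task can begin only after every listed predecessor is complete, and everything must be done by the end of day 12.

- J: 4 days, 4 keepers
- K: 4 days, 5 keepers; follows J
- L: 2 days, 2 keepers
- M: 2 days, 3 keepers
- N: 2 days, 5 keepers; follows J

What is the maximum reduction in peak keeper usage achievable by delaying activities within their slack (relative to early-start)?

Early-start peak: d1:9  d2:9  d3:4  d4:4  d5:10  d6:10  d7:5  d8:5  d9:0  d10:0  d11:0  d12:0 ⇒ 10.
Leveled (J@1, K@5, L@9, M@9, N@11): d1:4  d2:4  d3:4  d4:4  d5:5  d6:5  d7:5  d8:5  d9:5  d10:5  d11:5  d12:5 ⇒ 5.
Reduction 10 − 5 = 5.

5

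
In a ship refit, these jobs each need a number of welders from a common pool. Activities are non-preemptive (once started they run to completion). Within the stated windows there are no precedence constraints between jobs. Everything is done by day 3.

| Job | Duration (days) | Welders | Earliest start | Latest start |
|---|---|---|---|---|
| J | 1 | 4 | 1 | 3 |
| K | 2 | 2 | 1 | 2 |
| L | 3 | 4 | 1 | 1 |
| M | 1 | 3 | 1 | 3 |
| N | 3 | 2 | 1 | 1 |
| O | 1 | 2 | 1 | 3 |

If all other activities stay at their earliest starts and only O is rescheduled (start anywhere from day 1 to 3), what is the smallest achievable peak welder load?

15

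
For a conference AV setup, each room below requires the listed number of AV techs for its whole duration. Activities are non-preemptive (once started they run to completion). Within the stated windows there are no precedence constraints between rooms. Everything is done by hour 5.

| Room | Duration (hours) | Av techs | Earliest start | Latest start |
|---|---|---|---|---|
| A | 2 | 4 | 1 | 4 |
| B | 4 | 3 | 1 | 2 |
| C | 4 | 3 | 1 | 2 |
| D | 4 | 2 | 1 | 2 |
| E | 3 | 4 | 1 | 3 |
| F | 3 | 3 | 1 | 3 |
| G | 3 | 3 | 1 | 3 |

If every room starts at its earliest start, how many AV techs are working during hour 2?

At early start, hour 2 has: A, B, C, D, E, F, G.
Demand: 4 + 3 + 3 + 2 + 4 + 3 + 3 = 22.

22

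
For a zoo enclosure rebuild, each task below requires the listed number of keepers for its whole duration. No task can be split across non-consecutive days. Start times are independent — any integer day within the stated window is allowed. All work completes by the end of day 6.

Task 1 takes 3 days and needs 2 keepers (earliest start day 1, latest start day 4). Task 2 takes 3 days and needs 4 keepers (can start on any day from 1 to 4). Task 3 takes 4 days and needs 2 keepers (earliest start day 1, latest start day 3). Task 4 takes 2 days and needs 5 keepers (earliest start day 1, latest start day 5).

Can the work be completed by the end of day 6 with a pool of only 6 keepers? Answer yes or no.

no

The minimum achievable peak is 7; 6 < 7, so no feasible schedule stays within the cap.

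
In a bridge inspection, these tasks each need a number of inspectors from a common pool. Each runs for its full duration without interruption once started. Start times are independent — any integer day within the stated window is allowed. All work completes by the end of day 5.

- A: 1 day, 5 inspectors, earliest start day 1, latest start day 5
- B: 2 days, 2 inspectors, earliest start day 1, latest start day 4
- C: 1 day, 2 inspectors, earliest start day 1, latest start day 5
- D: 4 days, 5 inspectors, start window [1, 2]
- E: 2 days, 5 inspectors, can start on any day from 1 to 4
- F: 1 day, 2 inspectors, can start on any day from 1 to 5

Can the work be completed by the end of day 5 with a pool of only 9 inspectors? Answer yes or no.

no

The minimum achievable peak is 10; 9 < 10, so no feasible schedule stays within the cap.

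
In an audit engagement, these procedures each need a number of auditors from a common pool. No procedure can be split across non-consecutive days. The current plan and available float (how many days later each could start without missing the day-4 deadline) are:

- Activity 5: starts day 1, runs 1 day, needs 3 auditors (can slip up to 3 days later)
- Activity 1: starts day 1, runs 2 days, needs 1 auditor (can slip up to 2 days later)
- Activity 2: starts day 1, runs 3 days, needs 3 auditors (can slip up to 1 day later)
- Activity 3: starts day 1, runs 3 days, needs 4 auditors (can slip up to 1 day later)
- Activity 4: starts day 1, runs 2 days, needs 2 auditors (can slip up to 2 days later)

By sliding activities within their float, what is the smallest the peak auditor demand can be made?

9

Early-start (Activity 5@1, Activity 1@1, Activity 2@1, Activity 3@1, Activity 4@1) gives peak 13: d1:13  d2:10  d3:7  d4:0.
Shift Activity 3→2, Activity 4→3.
Schedule Activity 5@1, Activity 1@1, Activity 2@1, Activity 3@2, Activity 4@3: d1:7  d2:8  d3:9  d4:6 — peak 9.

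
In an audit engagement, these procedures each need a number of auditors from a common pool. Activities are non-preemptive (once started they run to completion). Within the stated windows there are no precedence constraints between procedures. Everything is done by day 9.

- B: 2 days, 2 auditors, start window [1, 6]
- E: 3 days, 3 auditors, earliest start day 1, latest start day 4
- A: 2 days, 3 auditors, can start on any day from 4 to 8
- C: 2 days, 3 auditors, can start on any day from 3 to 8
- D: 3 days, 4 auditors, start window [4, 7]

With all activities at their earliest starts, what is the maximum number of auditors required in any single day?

Early-start schedule: B@1, E@1, A@4, C@3, D@4.
Load per day: day 1: 5, day 2: 5, day 3: 6, day 4: 10, day 5: 7, day 6: 4, day 7: 0, day 8: 0, day 9: 0.
Peak is 10.

10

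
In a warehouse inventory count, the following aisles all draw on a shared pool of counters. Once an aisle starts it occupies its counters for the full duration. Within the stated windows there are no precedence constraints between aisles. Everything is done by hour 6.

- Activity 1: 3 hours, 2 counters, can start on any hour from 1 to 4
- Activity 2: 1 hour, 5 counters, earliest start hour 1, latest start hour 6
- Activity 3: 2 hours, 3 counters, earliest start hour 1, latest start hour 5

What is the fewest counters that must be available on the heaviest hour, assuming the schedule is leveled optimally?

5

Early-start (Activity 1@1, Activity 2@1, Activity 3@1) gives peak 10: h1:10  h2:5  h3:2  h4:0  h5:0  h6:0.
Shift Activity 2→4.
Schedule Activity 1@1, Activity 2@4, Activity 3@1: h1:5  h2:5  h3:2  h4:5  h5:0  h6:0 — peak 5.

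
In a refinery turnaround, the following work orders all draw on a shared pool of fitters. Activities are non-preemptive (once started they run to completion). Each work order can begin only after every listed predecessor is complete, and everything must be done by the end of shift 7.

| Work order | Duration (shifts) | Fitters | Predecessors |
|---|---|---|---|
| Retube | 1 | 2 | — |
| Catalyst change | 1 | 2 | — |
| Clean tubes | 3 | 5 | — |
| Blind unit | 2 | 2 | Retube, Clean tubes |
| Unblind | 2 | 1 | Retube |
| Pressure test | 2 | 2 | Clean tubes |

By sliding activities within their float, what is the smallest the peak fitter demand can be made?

5

Early-start (Retube@1, Catalyst change@1, Clean tubes@1, Blind unit@4, Unblind@2, Pressure test@4) gives peak 9: s1:9  s2:6  s3:6  s4:4  s5:4  s6:0  s7:0.
Shift Clean tubes→2, Blind unit→5, Unblind→5, Pressure test→5.
Schedule Retube@1, Catalyst change@1, Clean tubes@2, Blind unit@5, Unblind@5, Pressure test@5: s1:4  s2:5  s3:5  s4:5  s5:5  s6:5  s7:0 — peak 5.
Total fitter-shifts = 29 over 7 shifts ⇒ peak ≥ ⌈29/7⌉ = 5, so 5 is optimal.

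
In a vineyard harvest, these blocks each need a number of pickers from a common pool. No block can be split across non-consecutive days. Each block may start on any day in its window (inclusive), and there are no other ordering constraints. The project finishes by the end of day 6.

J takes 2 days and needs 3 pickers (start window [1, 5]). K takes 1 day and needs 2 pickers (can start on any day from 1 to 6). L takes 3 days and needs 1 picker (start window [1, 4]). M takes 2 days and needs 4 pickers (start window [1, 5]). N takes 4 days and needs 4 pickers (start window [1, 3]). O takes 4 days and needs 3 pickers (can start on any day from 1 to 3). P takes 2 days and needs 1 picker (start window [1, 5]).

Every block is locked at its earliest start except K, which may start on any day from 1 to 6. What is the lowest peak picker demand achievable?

16

K@1: d1:18  d2:16  d3:8  d4:7  d5:0  d6:0 → peak 18
K@2: d1:16  d2:18  d3:8  d4:7  d5:0  d6:0 → peak 18
K@3: d1:16  d2:16  d3:10  d4:7  d5:0  d6:0 → peak 16
K@4: d1:16  d2:16  d3:8  d4:9  d5:0  d6:0 → peak 16
K@5: d1:16  d2:16  d3:8  d4:7  d5:2  d6:0 → peak 16
K@6: d1:16  d2:16  d3:8  d4:7  d5:0  d6:2 → peak 16
Best is K@3, peak 16.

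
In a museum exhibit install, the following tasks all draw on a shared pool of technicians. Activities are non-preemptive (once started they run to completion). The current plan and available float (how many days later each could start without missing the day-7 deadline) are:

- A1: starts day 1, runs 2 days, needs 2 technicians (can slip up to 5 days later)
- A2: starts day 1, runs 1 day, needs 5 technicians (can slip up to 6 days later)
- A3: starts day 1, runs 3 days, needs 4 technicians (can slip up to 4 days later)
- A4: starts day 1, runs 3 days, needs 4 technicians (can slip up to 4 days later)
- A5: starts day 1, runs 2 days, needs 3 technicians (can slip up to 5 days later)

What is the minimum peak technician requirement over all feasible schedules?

7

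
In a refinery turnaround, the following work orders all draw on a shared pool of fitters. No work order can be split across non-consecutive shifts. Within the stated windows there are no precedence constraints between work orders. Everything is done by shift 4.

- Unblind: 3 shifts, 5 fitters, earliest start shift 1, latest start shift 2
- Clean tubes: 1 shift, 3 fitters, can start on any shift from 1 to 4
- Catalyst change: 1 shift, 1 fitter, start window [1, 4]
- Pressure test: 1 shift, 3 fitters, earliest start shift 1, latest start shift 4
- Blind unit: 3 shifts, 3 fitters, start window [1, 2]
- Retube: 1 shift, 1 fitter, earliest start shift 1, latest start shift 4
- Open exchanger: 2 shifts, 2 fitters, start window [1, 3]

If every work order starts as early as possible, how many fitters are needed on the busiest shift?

18

Early-start schedule: Unblind@1, Clean tubes@1, Catalyst change@1, Pressure test@1, Blind unit@1, Retube@1, Open exchanger@1.
Load per shift: shift 1: 18, shift 2: 10, shift 3: 8, shift 4: 0.
Peak is 18.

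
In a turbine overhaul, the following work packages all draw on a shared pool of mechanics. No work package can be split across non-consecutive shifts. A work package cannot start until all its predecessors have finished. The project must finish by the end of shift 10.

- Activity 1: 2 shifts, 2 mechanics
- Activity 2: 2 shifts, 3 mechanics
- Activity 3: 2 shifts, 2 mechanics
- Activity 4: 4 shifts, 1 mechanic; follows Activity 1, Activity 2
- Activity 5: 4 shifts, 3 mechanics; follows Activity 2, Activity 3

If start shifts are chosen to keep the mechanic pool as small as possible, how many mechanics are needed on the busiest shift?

4

Early-start (Activity 1@1, Activity 2@1, Activity 3@1, Activity 4@3, Activity 5@3) gives peak 7: s1:7  s2:7  s3:4  s4:4  s5:4  s6:4  s7:0  s8:0  s9:0  s10:0.
Shift Activity 2→3, Activity 4→5, Activity 5→5.
Schedule Activity 1@1, Activity 2@3, Activity 3@1, Activity 4@5, Activity 5@5: s1:4  s2:4  s3:3  s4:3  s5:4  s6:4  s7:4  s8:4  s9:0  s10:0 — peak 4.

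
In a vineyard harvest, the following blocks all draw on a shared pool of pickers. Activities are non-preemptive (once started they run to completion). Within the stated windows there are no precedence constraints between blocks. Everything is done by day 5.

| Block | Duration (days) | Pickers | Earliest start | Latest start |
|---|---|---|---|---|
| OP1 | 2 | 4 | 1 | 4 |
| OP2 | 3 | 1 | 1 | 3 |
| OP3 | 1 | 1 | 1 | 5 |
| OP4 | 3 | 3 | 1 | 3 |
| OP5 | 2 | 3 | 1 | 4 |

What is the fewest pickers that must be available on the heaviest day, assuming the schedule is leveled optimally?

6

Early-start (OP1@1, OP2@1, OP3@1, OP4@1, OP5@1) gives peak 12: d1:12  d2:11  d3:4  d4:0  d5:0.
Shift OP4→3, OP5→4.
Schedule OP1@1, OP2@1, OP3@1, OP4@3, OP5@4: d1:6  d2:5  d3:4  d4:6  d5:6 — peak 6.
Total picker-days = 27 over 5 days ⇒ peak ≥ ⌈27/5⌉ = 6, so 6 is optimal.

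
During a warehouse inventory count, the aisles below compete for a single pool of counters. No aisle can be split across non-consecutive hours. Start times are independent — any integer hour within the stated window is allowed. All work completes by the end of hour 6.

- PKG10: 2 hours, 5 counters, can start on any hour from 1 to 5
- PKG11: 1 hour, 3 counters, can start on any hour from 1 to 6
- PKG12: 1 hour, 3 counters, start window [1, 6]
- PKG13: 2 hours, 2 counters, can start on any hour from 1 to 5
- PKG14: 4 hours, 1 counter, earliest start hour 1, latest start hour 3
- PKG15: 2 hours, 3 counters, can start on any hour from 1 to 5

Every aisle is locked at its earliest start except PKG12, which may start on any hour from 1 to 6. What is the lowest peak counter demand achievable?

PKG12@1: h1:17  h2:11  h3:1  h4:1  h5:0  h6:0 → peak 17
PKG12@2: h1:14  h2:14  h3:1  h4:1  h5:0  h6:0 → peak 14
PKG12@3: h1:14  h2:11  h3:4  h4:1  h5:0  h6:0 → peak 14
PKG12@4: h1:14  h2:11  h3:1  h4:4  h5:0  h6:0 → peak 14
PKG12@5: h1:14  h2:11  h3:1  h4:1  h5:3  h6:0 → peak 14
PKG12@6: h1:14  h2:11  h3:1  h4:1  h5:0  h6:3 → peak 14
Best is PKG12@2, peak 14.

14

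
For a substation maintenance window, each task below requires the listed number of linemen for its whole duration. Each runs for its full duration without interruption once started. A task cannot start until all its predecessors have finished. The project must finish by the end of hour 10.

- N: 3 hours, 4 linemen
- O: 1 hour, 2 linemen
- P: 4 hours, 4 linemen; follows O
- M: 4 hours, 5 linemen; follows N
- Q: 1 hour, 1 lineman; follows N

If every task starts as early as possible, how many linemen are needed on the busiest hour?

Early-start schedule: N@1, O@1, P@2, M@4, Q@4.
Load per hour: hour 1: 6, hour 2: 8, hour 3: 8, hour 4: 10, hour 5: 9, hour 6: 5, hour 7: 5, hour 8: 0, hour 9: 0, hour 10: 0.
Peak is 10.

10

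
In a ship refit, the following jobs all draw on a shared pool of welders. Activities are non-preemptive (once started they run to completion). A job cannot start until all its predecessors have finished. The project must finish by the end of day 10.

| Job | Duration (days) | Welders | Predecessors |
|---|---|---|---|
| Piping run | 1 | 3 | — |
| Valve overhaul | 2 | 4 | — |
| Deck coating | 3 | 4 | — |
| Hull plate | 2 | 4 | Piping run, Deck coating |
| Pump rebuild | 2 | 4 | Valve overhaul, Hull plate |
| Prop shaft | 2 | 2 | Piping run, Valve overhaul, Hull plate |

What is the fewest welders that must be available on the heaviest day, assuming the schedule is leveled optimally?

Early-start (Piping run@1, Valve overhaul@1, Deck coating@1, Hull plate@4, Pump rebuild@6, Prop shaft@6) gives peak 11: d1:11  d2:8  d3:4  d4:4  d5:4  d6:6  d7:6  d8:0  d9:0  d10:0.
Shift Valve overhaul→2, Deck coating→4, Hull plate→7, Pump rebuild→9, Prop shaft→9.
Schedule Piping run@1, Valve overhaul@2, Deck coating@4, Hull plate@7, Pump rebuild@9, Prop shaft@9: d1:3  d2:4  d3:4  d4:4  d5:4  d6:4  d7:4  d8:4  d9:6  d10:6 — peak 6.

6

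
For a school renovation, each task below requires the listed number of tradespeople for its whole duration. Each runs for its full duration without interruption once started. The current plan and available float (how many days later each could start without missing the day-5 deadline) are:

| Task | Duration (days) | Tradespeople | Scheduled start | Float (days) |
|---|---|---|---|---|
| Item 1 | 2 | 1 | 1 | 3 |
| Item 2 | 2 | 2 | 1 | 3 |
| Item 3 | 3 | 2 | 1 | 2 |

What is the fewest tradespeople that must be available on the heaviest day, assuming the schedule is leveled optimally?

3

Early-start (Item 1@1, Item 2@1, Item 3@1) gives peak 5: d1:5  d2:5  d3:2  d4:0  d5:0.
Shift Item 3→3.
Schedule Item 1@1, Item 2@1, Item 3@3: d1:3  d2:3  d3:2  d4:2  d5:2 — peak 3.
Total tradesperson-days = 12 over 5 days ⇒ peak ≥ ⌈12/5⌉ = 3, so 3 is optimal.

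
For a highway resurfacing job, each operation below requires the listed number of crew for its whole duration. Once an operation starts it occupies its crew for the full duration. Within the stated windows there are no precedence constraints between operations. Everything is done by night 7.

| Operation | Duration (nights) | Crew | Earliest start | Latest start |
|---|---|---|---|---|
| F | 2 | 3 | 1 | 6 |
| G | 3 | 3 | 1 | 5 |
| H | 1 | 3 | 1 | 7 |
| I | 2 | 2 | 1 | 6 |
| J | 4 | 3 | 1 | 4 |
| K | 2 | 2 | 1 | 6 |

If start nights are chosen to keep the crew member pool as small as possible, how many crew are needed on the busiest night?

6

Early-start (F@1, G@1, H@1, I@1, J@1, K@1) gives peak 16: n1:16  n2:13  n3:6  n4:3  n5:0  n6:0  n7:0.
Shift H→3, I→4, J→4, K→6.
Schedule F@1, G@1, H@3, I@4, J@4, K@6: n1:6  n2:6  n3:6  n4:5  n5:5  n6:5  n7:5 — peak 6.
Total crew member-nights = 38 over 7 nights ⇒ peak ≥ ⌈38/7⌉ = 6, so 6 is optimal.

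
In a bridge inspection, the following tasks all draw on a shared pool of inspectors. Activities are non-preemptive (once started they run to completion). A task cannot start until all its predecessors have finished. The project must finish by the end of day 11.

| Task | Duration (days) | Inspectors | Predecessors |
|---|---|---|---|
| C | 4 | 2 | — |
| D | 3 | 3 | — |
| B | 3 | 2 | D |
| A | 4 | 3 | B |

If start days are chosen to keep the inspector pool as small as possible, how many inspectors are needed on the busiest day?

4

Early-start (C@1, D@1, B@4, A@7) gives peak 5: d1:5  d2:5  d3:5  d4:4  d5:2  d6:2  d7:3  d8:3  d9:3  d10:3  d11:0.
Shift C→4, A→8.
Schedule C@4, D@1, B@4, A@8: d1:3  d2:3  d3:3  d4:4  d5:4  d6:4  d7:2  d8:3  d9:3  d10:3  d11:3 — peak 4.
Total inspector-days = 35 over 11 days ⇒ peak ≥ ⌈35/11⌉ = 4, so 4 is optimal.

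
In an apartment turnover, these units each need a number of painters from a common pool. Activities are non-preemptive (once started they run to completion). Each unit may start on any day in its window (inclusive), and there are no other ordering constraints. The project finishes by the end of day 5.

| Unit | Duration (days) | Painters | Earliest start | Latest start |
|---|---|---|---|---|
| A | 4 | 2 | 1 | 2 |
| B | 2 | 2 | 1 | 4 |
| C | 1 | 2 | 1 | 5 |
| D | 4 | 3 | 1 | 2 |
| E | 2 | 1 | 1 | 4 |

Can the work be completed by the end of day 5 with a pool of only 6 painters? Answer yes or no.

The minimum achievable peak is 7; 6 < 7, so no feasible schedule stays within the cap.

no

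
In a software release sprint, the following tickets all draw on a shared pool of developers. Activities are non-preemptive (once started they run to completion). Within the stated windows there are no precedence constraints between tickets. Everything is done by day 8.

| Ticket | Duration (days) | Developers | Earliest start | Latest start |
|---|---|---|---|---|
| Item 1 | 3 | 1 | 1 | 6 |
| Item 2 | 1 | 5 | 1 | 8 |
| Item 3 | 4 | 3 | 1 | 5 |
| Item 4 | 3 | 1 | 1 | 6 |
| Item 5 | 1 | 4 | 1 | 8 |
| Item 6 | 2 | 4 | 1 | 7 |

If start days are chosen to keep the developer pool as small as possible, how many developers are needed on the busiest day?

5

Early-start (Item 1@1, Item 2@1, Item 3@1, Item 4@1, Item 5@1, Item 6@1) gives peak 18: d1:18  d2:9  d3:5  d4:3  d5:0  d6:0  d7:0  d8:0.
Shift Item 2→4, Item 3→5, Item 4→5, Item 6→2.
Schedule Item 1@1, Item 2@4, Item 3@5, Item 4@5, Item 5@1, Item 6@2: d1:5  d2:5  d3:5  d4:5  d5:4  d6:4  d7:4  d8:3 — peak 5.
Total developer-days = 35 over 8 days ⇒ peak ≥ ⌈35/8⌉ = 5, so 5 is optimal.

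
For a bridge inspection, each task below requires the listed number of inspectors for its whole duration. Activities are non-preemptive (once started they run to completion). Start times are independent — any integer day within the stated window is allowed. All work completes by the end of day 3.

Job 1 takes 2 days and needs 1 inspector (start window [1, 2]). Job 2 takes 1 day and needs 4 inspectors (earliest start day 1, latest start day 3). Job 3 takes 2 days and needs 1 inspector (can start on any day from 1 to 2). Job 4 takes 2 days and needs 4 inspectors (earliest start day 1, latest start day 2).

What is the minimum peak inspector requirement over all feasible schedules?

6

Early-start (Job 1@1, Job 2@1, Job 3@1, Job 4@1) gives peak 10: d1:10  d2:6  d3:0.
Shift Job 4→2.
Schedule Job 1@1, Job 2@1, Job 3@1, Job 4@2: d1:6  d2:6  d3:4 — peak 6.
Total inspector-days = 16 over 3 days ⇒ peak ≥ ⌈16/3⌉ = 6, so 6 is optimal.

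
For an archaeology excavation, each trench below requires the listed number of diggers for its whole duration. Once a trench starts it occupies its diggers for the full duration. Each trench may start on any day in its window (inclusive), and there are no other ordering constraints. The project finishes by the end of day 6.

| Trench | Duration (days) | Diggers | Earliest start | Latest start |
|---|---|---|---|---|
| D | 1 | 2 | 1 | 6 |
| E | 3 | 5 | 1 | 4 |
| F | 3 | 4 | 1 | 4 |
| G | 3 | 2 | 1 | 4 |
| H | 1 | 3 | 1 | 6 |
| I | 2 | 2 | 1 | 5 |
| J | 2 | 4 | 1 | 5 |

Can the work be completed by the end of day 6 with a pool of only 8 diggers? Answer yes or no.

no

Total digger-days = 50; over 6 days the average is 50/6 > 8, so some day must exceed 8.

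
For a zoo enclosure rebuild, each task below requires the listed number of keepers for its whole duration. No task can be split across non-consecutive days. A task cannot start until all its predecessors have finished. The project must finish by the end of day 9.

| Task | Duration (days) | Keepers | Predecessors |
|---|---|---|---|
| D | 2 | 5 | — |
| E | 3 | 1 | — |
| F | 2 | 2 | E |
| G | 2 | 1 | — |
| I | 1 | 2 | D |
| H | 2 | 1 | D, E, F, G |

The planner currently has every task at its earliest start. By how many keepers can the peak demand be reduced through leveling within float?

Early-start peak: d1:7  d2:7  d3:3  d4:2  d5:2  d6:1  d7:1  d8:0  d9:0 ⇒ 7.
Leveled (D@1, E@3, F@6, G@3, I@3, H@8): d1:5  d2:5  d3:4  d4:2  d5:1  d6:2  d7:2  d8:1  d9:1 ⇒ 5.
Reduction 7 − 5 = 2.

2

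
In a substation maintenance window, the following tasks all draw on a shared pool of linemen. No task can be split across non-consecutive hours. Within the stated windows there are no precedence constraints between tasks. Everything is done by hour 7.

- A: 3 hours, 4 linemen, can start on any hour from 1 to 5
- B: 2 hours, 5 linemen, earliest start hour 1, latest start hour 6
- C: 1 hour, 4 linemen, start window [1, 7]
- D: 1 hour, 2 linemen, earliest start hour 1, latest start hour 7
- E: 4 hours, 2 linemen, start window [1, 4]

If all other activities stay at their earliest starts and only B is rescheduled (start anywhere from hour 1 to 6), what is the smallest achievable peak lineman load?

12

B@1: h1:17  h2:11  h3:6  h4:2  h5:0  h6:0  h7:0 → peak 17
B@2: h1:12  h2:11  h3:11  h4:2  h5:0  h6:0  h7:0 → peak 12
B@3: h1:12  h2:6  h3:11  h4:7  h5:0  h6:0  h7:0 → peak 12
B@4: h1:12  h2:6  h3:6  h4:7  h5:5  h6:0  h7:0 → peak 12
B@5: h1:12  h2:6  h3:6  h4:2  h5:5  h6:5  h7:0 → peak 12
B@6: h1:12  h2:6  h3:6  h4:2  h5:0  h6:5  h7:5 → peak 12
Best is B@2, peak 12.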